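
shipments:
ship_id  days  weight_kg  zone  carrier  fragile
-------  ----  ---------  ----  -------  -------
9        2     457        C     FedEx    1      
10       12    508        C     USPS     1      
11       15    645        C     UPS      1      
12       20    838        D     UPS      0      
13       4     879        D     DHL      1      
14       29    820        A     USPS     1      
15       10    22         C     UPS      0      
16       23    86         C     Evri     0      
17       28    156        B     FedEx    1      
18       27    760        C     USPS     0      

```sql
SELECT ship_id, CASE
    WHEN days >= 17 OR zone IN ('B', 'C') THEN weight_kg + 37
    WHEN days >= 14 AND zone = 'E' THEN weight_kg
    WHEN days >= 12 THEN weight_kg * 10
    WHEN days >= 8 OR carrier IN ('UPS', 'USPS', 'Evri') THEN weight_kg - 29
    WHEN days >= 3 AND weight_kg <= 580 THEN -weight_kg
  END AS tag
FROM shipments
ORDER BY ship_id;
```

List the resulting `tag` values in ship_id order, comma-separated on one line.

494, 545, 682, 875, NULL, 857, 59, 123, 193, 797

ship_id=9: days >= 17 OR zone IN ('B', 'C') → 494
ship_id=10: days >= 17 OR zone IN ('B', 'C') → 545
ship_id=11: days >= 17 OR zone IN ('B', 'C') → 682
ship_id=12: days >= 17 OR zone IN ('B', 'C') → 875
ship_id=13: (no match → NULL) → NULL
ship_id=14: days >= 17 OR zone IN ('B', 'C') → 857
ship_id=15: days >= 17 OR zone IN ('B', 'C') → 59
ship_id=16: days >= 17 OR zone IN ('B', 'C') → 123
ship_id=17: days >= 17 OR zone IN ('B', 'C') → 193
ship_id=18: days >= 17 OR zone IN ('B', 'C') → 797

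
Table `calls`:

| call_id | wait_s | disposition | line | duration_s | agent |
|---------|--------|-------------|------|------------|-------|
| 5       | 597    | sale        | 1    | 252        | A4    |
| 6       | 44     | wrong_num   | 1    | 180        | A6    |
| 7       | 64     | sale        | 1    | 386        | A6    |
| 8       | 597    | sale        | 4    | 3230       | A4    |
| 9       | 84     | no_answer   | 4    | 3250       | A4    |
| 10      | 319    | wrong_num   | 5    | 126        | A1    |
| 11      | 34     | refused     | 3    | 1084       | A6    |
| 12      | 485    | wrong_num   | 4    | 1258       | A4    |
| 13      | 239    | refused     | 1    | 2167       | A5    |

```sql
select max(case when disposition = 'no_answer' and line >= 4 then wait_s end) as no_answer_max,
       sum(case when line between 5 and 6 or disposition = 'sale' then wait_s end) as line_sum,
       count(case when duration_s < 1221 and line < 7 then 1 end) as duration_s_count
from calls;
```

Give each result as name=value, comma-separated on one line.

no_answer_max=84, line_sum=1577, duration_s_count=5

[no_answer_max: disposition = 'no_answer' and line >= 4]
call_id=5: ✗
call_id=6: ✗
call_id=7: ✗
call_id=8: ✗
call_id=9: ✓ → 84
call_id=10: ✗
call_id=11: ✗
call_id=12: ✗
call_id=13: ✗
no_answer_max = MAX(84) = 84
—
[line_sum: line between 5 and 6 or disposition = 'sale']
call_id=5: ✓ → 597
call_id=6: ✗
call_id=7: ✓ → 64
call_id=8: ✓ → 597
call_id=9: ✗
call_id=10: ✓ → 319
call_id=11: ✗
call_id=12: ✗
call_id=13: ✗
line_sum = 597 + 64 + 597 + 319 = 1577
—
[duration_s_count: duration_s < 1221 and line < 7]
call_id=5: ✓ → 1
call_id=6: ✓ → 1
call_id=7: ✓ → 1
call_id=8: ✗
call_id=9: ✗
call_id=10: ✓ → 1
call_id=11: ✓ → 1
call_id=12: ✗
call_id=13: ✗
duration_s_count = COUNT(1, 1, 1, 1, 1) = 5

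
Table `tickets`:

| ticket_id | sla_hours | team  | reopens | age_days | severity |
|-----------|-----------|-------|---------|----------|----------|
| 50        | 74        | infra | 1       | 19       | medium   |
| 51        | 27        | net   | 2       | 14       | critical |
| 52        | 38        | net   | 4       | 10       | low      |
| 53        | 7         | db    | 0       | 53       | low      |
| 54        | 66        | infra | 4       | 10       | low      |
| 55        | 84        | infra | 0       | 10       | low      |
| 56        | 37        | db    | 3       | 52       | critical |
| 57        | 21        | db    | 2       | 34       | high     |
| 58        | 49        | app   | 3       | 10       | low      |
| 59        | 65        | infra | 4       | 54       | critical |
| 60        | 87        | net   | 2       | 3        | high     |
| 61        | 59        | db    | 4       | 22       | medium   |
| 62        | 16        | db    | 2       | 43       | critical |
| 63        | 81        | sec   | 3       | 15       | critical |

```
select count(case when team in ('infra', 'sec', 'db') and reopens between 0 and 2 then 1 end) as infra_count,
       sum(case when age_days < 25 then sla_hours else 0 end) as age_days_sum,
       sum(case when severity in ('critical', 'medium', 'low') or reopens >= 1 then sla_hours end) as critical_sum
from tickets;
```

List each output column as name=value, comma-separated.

infra_count=5, age_days_sum=565, critical_sum=711

[infra_count: team in ('infra', 'sec', 'db') and reopens between 0 and 2]
ticket_id=50: ✓ → 1
ticket_id=51: ✗
ticket_id=52: ✗
ticket_id=53: ✓ → 1
ticket_id=54: ✗
ticket_id=55: ✓ → 1
ticket_id=56: ✗
ticket_id=57: ✓ → 1
ticket_id=58: ✗
ticket_id=59: ✗
ticket_id=60: ✗
ticket_id=61: ✗
ticket_id=62: ✓ → 1
ticket_id=63: ✗
infra_count = COUNT(1, 1, 1, 1, 1) = 5
—
[age_days_sum: age_days < 25]
ticket_id=50: ✓ → 74
ticket_id=51: ✓ → 27
ticket_id=52: ✓ → 38
ticket_id=53: ✗
ticket_id=54: ✓ → 66
ticket_id=55: ✓ → 84
ticket_id=56: ✗
ticket_id=57: ✗
ticket_id=58: ✓ → 49
ticket_id=59: ✗
ticket_id=60: ✓ → 87
ticket_id=61: ✓ → 59
ticket_id=62: ✗
ticket_id=63: ✓ → 81
age_days_sum = 74 + 27 + 38 + 66 + 84 + 49 + 87 + 59 + 81 = 565
—
[critical_sum: severity in ('critical', 'medium', 'low') or reopens >= 1]
ticket_id=50: ✓ → 74
ticket_id=51: ✓ → 27
ticket_id=52: ✓ → 38
ticket_id=53: ✓ → 7
ticket_id=54: ✓ → 66
ticket_id=55: ✓ → 84
ticket_id=56: ✓ → 37
ticket_id=57: ✓ → 21
ticket_id=58: ✓ → 49
ticket_id=59: ✓ → 65
ticket_id=60: ✓ → 87
ticket_id=61: ✓ → 59
ticket_id=62: ✓ → 16
ticket_id=63: ✓ → 81
critical_sum = 74 + 27 + 38 + 7 + 66 + 84 + 37 + 21 + 49 + 65 + 87 + 59 + 16 + 81 = 711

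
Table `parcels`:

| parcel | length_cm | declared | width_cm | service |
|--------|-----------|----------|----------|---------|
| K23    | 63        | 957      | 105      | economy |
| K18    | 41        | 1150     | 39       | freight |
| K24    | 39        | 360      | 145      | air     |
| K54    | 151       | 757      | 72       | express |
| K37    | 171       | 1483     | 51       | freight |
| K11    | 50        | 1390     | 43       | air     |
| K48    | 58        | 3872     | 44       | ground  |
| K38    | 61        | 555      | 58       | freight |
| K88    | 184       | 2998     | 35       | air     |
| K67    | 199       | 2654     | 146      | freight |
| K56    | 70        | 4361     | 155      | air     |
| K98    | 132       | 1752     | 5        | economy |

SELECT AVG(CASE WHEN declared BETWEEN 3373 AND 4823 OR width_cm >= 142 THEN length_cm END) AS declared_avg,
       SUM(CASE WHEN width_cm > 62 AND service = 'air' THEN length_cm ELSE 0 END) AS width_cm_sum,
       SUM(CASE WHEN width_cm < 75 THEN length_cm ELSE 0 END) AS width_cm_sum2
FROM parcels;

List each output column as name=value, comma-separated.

declared_avg=91.5, width_cm_sum=109, width_cm_sum2=848

[declared_avg: declared BETWEEN 3373 AND 4823 OR width_cm >= 142]
parcel=K23: ✗
parcel=K18: ✗
parcel=K24: ✓ → 39
parcel=K54: ✗
parcel=K37: ✗
parcel=K11: ✗
parcel=K48: ✓ → 58
parcel=K38: ✗
parcel=K88: ✗
parcel=K67: ✓ → 199
parcel=K56: ✓ → 70
parcel=K98: ✗
declared_avg = (39 + 58 + 199 + 70) / 4 = 91.5
—
[width_cm_sum: width_cm > 62 AND service = 'air']
parcel=K23: ✗
parcel=K18: ✗
parcel=K24: ✓ → 39
parcel=K54: ✗
parcel=K37: ✗
parcel=K11: ✗
parcel=K48: ✗
parcel=K38: ✗
parcel=K88: ✗
parcel=K67: ✗
parcel=K56: ✓ → 70
parcel=K98: ✗
width_cm_sum = 39 + 70 = 109
—
[width_cm_sum2: width_cm < 75]
parcel=K23: ✗
parcel=K18: ✓ → 41
parcel=K24: ✗
parcel=K54: ✓ → 151
parcel=K37: ✓ → 171
parcel=K11: ✓ → 50
parcel=K48: ✓ → 58
parcel=K38: ✓ → 61
parcel=K88: ✓ → 184
parcel=K67: ✗
parcel=K56: ✗
parcel=K98: ✓ → 132
width_cm_sum2 = 41 + 151 + 171 + 50 + 58 + 61 + 184 + 132 = 848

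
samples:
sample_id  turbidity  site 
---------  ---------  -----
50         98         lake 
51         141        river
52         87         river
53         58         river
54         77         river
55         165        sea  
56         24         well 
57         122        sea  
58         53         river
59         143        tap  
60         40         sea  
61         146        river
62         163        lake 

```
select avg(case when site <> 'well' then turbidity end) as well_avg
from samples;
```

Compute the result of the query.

sample_id=50: ✓ → 98
sample_id=51: ✓ → 141
sample_id=52: ✓ → 87
sample_id=53: ✓ → 58
sample_id=54: ✓ → 77
sample_id=55: ✓ → 165
sample_id=56: ✗
sample_id=57: ✓ → 122
sample_id=58: ✓ → 53
sample_id=59: ✓ → 143
sample_id=60: ✓ → 40
sample_id=61: ✓ → 146
sample_id=62: ✓ → 163
well_avg = (98 + 141 + 87 + 58 + 77 + 165 + 122 + 53 + 143 + 40 + 146 + 163) / 12 = 107.75

107.75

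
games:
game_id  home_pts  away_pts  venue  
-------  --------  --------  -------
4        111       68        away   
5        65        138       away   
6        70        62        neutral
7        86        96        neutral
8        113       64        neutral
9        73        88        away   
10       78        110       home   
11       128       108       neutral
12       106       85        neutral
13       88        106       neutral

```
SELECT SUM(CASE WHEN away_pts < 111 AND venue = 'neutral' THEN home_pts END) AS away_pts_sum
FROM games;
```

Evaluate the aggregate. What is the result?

game_id=4: ✗
game_id=5: ✗
game_id=6: ✓ → 70
game_id=7: ✓ → 86
game_id=8: ✓ → 113
game_id=9: ✗
game_id=10: ✗
game_id=11: ✓ → 128
game_id=12: ✓ → 106
game_id=13: ✓ → 88
away_pts_sum = 70 + 86 + 113 + 128 + 106 + 88 = 591

591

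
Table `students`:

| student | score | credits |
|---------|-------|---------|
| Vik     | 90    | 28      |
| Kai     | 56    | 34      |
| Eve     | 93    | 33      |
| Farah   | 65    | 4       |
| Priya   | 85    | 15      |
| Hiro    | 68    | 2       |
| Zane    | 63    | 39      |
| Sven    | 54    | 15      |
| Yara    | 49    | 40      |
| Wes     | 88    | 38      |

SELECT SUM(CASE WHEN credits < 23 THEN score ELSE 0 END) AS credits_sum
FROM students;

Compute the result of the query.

student=Vik: ✗
student=Kai: ✗
student=Eve: ✗
student=Farah: ✓ → 65
student=Priya: ✓ → 85
student=Hiro: ✓ → 68
student=Zane: ✗
student=Sven: ✓ → 54
student=Yara: ✗
student=Wes: ✗
credits_sum = 65 + 85 + 68 + 54 = 272

272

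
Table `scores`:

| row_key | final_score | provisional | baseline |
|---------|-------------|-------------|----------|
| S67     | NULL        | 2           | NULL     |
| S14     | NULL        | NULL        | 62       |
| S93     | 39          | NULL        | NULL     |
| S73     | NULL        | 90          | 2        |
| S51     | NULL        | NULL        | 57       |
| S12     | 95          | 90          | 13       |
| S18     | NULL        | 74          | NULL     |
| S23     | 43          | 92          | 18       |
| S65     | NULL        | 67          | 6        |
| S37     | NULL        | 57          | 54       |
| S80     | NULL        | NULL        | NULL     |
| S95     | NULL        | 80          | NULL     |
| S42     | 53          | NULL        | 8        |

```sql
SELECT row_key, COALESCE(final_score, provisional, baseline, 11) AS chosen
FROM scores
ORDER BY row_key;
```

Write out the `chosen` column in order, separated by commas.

95, 62, 74, 43, 57, 53, 57, 67, 2, 90, 11, 39, 80

row_key=S12: final_score=95 → 95
row_key=S14: final_score=NULL, provisional=NULL, baseline=62 → 62
row_key=S18: final_score=NULL, provisional=74 → 74
row_key=S23: final_score=43 → 43
row_key=S37: final_score=NULL, provisional=57 → 57
row_key=S42: final_score=53 → 53
row_key=S51: final_score=NULL, provisional=NULL, baseline=57 → 57
row_key=S65: final_score=NULL, provisional=67 → 67
row_key=S67: final_score=NULL, provisional=2 → 2
row_key=S73: final_score=NULL, provisional=90 → 90
row_key=S80: final_score=NULL, provisional=NULL, baseline=NULL, → literal 11 → 11
row_key=S93: final_score=39 → 39
row_key=S95: final_score=NULL, provisional=80 → 80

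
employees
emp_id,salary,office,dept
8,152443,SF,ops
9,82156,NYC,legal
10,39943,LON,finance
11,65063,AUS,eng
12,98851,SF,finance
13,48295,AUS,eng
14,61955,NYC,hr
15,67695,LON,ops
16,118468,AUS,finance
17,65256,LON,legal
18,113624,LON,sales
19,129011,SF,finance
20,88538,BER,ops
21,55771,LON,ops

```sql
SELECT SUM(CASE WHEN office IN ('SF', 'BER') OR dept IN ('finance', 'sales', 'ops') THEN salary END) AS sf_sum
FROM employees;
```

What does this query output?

864344

emp_id=8: ✓ → 152443
emp_id=9: ✗
emp_id=10: ✓ → 39943
emp_id=11: ✗
emp_id=12: ✓ → 98851
emp_id=13: ✗
emp_id=14: ✗
emp_id=15: ✓ → 67695
emp_id=16: ✓ → 118468
emp_id=17: ✗
emp_id=18: ✓ → 113624
emp_id=19: ✓ → 129011
emp_id=20: ✓ → 88538
emp_id=21: ✓ → 55771
sf_sum = 152443 + 39943 + 98851 + 67695 + 118468 + 113624 + 129011 + 88538 + 55771 = 864344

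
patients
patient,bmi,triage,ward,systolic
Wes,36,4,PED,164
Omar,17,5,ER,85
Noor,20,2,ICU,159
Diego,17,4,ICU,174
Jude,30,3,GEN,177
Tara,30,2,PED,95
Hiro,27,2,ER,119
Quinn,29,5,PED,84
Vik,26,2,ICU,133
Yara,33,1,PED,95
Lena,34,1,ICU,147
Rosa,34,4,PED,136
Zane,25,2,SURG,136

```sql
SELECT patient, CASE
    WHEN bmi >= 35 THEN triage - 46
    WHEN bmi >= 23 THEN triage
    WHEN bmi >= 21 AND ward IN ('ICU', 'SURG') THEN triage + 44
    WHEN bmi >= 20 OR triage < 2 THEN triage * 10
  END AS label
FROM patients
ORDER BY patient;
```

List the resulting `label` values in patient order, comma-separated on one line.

NULL, 2, 3, 1, 20, NULL, 5, 4, 2, 2, -42, 1, 2

patient=Diego: (no match → NULL) → NULL
patient=Hiro: bmi >= 23 → 2
patient=Jude: bmi >= 23 → 3
patient=Lena: bmi >= 23 → 1
patient=Noor: bmi >= 20 OR triage < 2 → 20
patient=Omar: (no match → NULL) → NULL
patient=Quinn: bmi >= 23 → 5
patient=Rosa: bmi >= 23 → 4
patient=Tara: bmi >= 23 → 2
patient=Vik: bmi >= 23 → 2
patient=Wes: bmi >= 35 → -42
patient=Yara: bmi >= 23 → 1
patient=Zane: bmi >= 23 → 2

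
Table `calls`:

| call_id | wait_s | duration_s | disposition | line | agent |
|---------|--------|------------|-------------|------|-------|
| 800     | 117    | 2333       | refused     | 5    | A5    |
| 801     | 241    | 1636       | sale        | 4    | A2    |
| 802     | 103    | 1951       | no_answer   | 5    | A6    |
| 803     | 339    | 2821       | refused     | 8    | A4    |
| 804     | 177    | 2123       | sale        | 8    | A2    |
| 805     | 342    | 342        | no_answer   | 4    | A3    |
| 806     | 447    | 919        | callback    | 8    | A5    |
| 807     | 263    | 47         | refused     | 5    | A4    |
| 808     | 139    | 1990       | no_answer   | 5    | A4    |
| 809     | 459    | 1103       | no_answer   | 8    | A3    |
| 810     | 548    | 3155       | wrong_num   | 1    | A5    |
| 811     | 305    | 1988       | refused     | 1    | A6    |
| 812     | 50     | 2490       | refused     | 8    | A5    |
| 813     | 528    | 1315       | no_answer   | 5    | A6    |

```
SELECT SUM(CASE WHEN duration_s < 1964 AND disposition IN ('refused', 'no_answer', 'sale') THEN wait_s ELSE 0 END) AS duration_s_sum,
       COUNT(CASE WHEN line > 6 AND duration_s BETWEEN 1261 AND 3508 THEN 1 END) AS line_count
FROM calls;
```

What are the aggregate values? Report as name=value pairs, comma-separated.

duration_s_sum=1936, line_count=3

[duration_s_sum: duration_s < 1964 AND disposition IN ('refused', 'no_answer', 'sale')]
call_id=800: ✗
call_id=801: ✓ → 241
call_id=802: ✓ → 103
call_id=803: ✗
call_id=804: ✗
call_id=805: ✓ → 342
call_id=806: ✗
call_id=807: ✓ → 263
call_id=808: ✗
call_id=809: ✓ → 459
call_id=810: ✗
call_id=811: ✗
call_id=812: ✗
call_id=813: ✓ → 528
duration_s_sum = 241 + 103 + 342 + 263 + 459 + 528 = 1936
—
[line_count: line > 6 AND duration_s BETWEEN 1261 AND 3508]
call_id=800: ✗
call_id=801: ✗
call_id=802: ✗
call_id=803: ✓ → 1
call_id=804: ✓ → 1
call_id=805: ✗
call_id=806: ✗
call_id=807: ✗
call_id=808: ✗
call_id=809: ✗
call_id=810: ✗
call_id=811: ✗
call_id=812: ✓ → 1
call_id=813: ✗
line_count = COUNT(1, 1, 1) = 3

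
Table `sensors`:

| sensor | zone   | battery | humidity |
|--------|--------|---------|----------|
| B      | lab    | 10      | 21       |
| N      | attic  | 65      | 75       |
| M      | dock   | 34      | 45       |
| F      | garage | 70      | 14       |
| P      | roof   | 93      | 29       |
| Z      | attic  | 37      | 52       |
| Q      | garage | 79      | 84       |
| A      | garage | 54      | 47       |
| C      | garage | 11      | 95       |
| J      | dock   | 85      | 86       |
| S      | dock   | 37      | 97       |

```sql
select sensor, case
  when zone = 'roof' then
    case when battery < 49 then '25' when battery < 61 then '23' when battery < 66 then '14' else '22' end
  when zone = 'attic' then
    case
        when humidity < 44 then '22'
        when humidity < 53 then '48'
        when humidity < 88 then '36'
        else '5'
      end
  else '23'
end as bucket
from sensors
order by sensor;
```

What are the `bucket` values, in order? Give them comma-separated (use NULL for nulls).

23, 23, 23, 23, 23, 23, 36, 22, 23, 23, 48

sensor=A: zone='garage' → outer ELSE → 23
sensor=B: zone='lab' → outer ELSE → 23
sensor=C: zone='garage' → outer ELSE → 23
sensor=F: zone='garage' → outer ELSE → 23
sensor=J: zone='dock' → outer ELSE → 23
sensor=M: zone='dock' → outer ELSE → 23
sensor=N: zone='attic' → inner[humidity < 88] → 36
sensor=P: zone='roof' → inner[ELSE] → 22
sensor=Q: zone='garage' → outer ELSE → 23
sensor=S: zone='dock' → outer ELSE → 23
sensor=Z: zone='attic' → inner[humidity < 53] → 48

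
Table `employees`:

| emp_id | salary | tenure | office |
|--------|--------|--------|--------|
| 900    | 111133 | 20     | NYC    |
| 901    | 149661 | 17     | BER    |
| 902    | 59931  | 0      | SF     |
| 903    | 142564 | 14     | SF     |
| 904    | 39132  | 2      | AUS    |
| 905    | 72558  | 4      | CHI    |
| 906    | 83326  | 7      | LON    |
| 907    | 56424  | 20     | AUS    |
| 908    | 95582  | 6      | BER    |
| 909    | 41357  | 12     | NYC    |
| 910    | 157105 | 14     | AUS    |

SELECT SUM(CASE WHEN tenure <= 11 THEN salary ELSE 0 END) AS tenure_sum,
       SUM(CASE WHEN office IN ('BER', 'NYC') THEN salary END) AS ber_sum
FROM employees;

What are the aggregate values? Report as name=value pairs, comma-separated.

tenure_sum=350529, ber_sum=397733

[tenure_sum: tenure <= 11]
emp_id=900: ✗
emp_id=901: ✗
emp_id=902: ✓ → 59931
emp_id=903: ✗
emp_id=904: ✓ → 39132
emp_id=905: ✓ → 72558
emp_id=906: ✓ → 83326
emp_id=907: ✗
emp_id=908: ✓ → 95582
emp_id=909: ✗
emp_id=910: ✗
tenure_sum = 59931 + 39132 + 72558 + 83326 + 95582 = 350529
—
[ber_sum: office IN ('BER', 'NYC')]
emp_id=900: ✓ → 111133
emp_id=901: ✓ → 149661
emp_id=902: ✗
emp_id=903: ✗
emp_id=904: ✗
emp_id=905: ✗
emp_id=906: ✗
emp_id=907: ✗
emp_id=908: ✓ → 95582
emp_id=909: ✓ → 41357
emp_id=910: ✗
ber_sum = 111133 + 149661 + 95582 + 41357 = 397733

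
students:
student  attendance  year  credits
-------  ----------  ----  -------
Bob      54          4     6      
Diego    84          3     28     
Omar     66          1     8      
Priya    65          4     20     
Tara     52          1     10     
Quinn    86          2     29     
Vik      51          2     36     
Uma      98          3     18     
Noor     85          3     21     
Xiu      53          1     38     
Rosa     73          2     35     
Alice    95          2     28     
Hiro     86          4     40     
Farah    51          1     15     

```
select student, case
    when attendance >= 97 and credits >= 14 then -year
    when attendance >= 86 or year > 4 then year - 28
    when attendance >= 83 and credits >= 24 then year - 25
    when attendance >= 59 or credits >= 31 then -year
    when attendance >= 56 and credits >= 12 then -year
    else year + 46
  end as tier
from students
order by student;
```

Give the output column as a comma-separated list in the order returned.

-26, 50, -22, 47, -24, -3, -1, -4, -26, -2, 47, -3, -2, -1

student=Alice: attendance >= 86 or year > 4 → -26
student=Bob: ELSE → 50
student=Diego: attendance >= 83 and credits >= 24 → -22
student=Farah: ELSE → 47
student=Hiro: attendance >= 86 or year > 4 → -24
student=Noor: attendance >= 59 or credits >= 31 → -3
student=Omar: attendance >= 59 or credits >= 31 → -1
student=Priya: attendance >= 59 or credits >= 31 → -4
student=Quinn: attendance >= 86 or year > 4 → -26
student=Rosa: attendance >= 59 or credits >= 31 → -2
student=Tara: ELSE → 47
student=Uma: attendance >= 97 and credits >= 14 → -3
student=Vik: attendance >= 59 or credits >= 31 → -2
student=Xiu: attendance >= 59 or credits >= 31 → -1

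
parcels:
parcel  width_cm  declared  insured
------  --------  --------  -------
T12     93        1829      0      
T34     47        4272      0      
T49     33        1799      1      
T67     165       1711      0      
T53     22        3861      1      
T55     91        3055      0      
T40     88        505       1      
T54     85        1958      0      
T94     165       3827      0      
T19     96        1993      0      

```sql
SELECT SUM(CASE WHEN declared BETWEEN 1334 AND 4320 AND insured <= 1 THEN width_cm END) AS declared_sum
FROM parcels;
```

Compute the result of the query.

797

parcel=T12: ✓ → 93
parcel=T34: ✓ → 47
parcel=T49: ✓ → 33
parcel=T67: ✓ → 165
parcel=T53: ✓ → 22
parcel=T55: ✓ → 91
parcel=T40: ✗
parcel=T54: ✓ → 85
parcel=T94: ✓ → 165
parcel=T19: ✓ → 96
declared_sum = 93 + 47 + 33 + 165 + 22 + 91 + 85 + 165 + 96 = 797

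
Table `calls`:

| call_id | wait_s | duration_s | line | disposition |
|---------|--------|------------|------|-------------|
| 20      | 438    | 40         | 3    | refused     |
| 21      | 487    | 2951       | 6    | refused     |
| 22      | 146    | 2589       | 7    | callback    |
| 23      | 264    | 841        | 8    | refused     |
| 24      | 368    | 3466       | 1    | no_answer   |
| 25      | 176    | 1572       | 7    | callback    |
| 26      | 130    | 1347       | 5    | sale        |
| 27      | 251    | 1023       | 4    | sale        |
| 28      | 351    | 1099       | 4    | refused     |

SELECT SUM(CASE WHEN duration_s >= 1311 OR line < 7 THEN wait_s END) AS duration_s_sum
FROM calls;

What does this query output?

2347

call_id=20: ✓ → 438
call_id=21: ✓ → 487
call_id=22: ✓ → 146
call_id=23: ✗
call_id=24: ✓ → 368
call_id=25: ✓ → 176
call_id=26: ✓ → 130
call_id=27: ✓ → 251
call_id=28: ✓ → 351
duration_s_sum = 438 + 487 + 146 + 368 + 176 + 130 + 251 + 351 = 2347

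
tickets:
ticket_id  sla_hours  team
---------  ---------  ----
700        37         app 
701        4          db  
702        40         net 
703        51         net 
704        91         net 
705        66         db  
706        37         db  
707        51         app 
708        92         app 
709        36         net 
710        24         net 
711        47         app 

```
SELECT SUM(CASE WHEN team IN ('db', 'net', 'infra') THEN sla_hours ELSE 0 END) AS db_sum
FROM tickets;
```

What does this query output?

349

ticket_id=700: ✗
ticket_id=701: ✓ → 4
ticket_id=702: ✓ → 40
ticket_id=703: ✓ → 51
ticket_id=704: ✓ → 91
ticket_id=705: ✓ → 66
ticket_id=706: ✓ → 37
ticket_id=707: ✗
ticket_id=708: ✗
ticket_id=709: ✓ → 36
ticket_id=710: ✓ → 24
ticket_id=711: ✗
db_sum = 4 + 40 + 51 + 91 + 66 + 37 + 36 + 24 = 349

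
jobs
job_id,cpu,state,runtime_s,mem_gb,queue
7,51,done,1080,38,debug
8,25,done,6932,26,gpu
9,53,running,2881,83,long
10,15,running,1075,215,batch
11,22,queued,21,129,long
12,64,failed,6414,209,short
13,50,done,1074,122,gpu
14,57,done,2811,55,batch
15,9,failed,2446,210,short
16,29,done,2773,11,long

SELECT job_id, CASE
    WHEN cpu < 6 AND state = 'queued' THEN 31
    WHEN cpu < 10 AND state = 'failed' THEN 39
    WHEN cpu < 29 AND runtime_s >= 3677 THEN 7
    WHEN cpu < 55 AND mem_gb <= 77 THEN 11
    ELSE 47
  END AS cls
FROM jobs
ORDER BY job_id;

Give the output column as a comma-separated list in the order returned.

11, 7, 47, 47, 47, 47, 47, 47, 39, 11

job_id=7: cpu < 55 AND mem_gb <= 77 → 11
job_id=8: cpu < 29 AND runtime_s >= 3677 → 7
job_id=9: ELSE → 47
job_id=10: ELSE → 47
job_id=11: ELSE → 47
job_id=12: ELSE → 47
job_id=13: ELSE → 47
job_id=14: ELSE → 47
job_id=15: cpu < 10 AND state = 'failed' → 39
job_id=16: cpu < 55 AND mem_gb <= 77 → 11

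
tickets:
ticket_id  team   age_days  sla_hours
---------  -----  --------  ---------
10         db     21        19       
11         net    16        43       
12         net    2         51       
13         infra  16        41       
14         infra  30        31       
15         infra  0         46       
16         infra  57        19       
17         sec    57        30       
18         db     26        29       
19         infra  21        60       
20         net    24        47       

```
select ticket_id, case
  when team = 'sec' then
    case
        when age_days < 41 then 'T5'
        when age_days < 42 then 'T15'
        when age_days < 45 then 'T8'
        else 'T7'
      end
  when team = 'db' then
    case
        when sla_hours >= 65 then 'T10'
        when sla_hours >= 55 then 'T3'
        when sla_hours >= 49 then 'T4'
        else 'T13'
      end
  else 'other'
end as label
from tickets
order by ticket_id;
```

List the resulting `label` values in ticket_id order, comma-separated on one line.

ticket_id=10: team='db' → inner[ELSE] → T13
ticket_id=11: team='net' → outer ELSE → other
ticket_id=12: team='net' → outer ELSE → other
ticket_id=13: team='infra' → outer ELSE → other
ticket_id=14: team='infra' → outer ELSE → other
ticket_id=15: team='infra' → outer ELSE → other
ticket_id=16: team='infra' → outer ELSE → other
ticket_id=17: team='sec' → inner[ELSE] → T7
ticket_id=18: team='db' → inner[ELSE] → T13
ticket_id=19: team='infra' → outer ELSE → other
ticket_id=20: team='net' → outer ELSE → other

T13, other, other, other, other, other, other, T7, T13, other, other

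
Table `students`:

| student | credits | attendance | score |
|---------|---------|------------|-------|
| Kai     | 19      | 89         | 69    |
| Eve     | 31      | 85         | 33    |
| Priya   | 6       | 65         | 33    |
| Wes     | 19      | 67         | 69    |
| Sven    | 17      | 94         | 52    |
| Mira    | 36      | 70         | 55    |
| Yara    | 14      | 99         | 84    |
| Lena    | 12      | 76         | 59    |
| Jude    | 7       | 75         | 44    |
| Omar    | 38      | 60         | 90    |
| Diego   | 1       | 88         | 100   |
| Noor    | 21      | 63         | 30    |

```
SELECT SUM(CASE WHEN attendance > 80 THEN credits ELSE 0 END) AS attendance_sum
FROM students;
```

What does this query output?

student=Kai: ✓ → 19
student=Eve: ✓ → 31
student=Priya: ✗
student=Wes: ✗
student=Sven: ✓ → 17
student=Mira: ✗
student=Yara: ✓ → 14
student=Lena: ✗
student=Jude: ✗
student=Omar: ✗
student=Diego: ✓ → 1
student=Noor: ✗
attendance_sum = 19 + 31 + 17 + 14 + 1 = 82

82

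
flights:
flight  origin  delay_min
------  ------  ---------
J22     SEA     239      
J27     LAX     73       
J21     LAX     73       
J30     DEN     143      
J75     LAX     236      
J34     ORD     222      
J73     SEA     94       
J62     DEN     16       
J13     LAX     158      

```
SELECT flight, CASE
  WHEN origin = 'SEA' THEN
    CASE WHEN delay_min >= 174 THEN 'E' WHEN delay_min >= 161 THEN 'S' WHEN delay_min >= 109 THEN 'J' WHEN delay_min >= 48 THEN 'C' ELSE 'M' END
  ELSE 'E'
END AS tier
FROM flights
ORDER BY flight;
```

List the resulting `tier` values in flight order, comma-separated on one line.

flight=J13: origin='LAX' → outer ELSE → E
flight=J21: origin='LAX' → outer ELSE → E
flight=J22: origin='SEA' → inner[delay_min >= 174] → E
flight=J27: origin='LAX' → outer ELSE → E
flight=J30: origin='DEN' → outer ELSE → E
flight=J34: origin='ORD' → outer ELSE → E
flight=J62: origin='DEN' → outer ELSE → E
flight=J73: origin='SEA' → inner[delay_min >= 48] → C
flight=J75: origin='LAX' → outer ELSE → E

E, E, E, E, E, E, E, C, E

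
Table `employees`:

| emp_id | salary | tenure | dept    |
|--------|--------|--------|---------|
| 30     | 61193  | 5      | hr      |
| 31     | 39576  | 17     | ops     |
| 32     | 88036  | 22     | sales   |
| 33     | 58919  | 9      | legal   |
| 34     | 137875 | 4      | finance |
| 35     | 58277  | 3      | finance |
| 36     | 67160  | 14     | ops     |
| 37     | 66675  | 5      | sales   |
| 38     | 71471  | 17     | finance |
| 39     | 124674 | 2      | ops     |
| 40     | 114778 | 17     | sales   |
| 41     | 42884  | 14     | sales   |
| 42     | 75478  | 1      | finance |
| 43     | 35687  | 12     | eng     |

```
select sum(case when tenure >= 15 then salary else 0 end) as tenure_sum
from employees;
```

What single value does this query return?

313861

emp_id=30: ✗
emp_id=31: ✓ → 39576
emp_id=32: ✓ → 88036
emp_id=33: ✗
emp_id=34: ✗
emp_id=35: ✗
emp_id=36: ✗
emp_id=37: ✗
emp_id=38: ✓ → 71471
emp_id=39: ✗
emp_id=40: ✓ → 114778
emp_id=41: ✗
emp_id=42: ✗
emp_id=43: ✗
tenure_sum = 39576 + 88036 + 71471 + 114778 = 313861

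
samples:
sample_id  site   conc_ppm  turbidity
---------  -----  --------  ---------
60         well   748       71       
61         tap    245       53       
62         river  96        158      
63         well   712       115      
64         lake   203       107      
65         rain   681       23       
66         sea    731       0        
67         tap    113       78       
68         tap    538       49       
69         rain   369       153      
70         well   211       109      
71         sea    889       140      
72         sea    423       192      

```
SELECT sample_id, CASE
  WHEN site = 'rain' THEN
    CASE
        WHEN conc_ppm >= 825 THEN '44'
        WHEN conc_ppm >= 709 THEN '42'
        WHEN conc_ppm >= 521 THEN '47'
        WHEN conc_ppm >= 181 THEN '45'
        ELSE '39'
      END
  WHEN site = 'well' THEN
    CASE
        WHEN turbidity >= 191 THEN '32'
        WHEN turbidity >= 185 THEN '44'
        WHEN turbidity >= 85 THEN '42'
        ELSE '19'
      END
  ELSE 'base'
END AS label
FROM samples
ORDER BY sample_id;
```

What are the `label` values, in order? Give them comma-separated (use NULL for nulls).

sample_id=60: site='well' → inner[ELSE] → 19
sample_id=61: site='tap' → outer ELSE → base
sample_id=62: site='river' → outer ELSE → base
sample_id=63: site='well' → inner[turbidity >= 85] → 42
sample_id=64: site='lake' → outer ELSE → base
sample_id=65: site='rain' → inner[conc_ppm >= 521] → 47
sample_id=66: site='sea' → outer ELSE → base
sample_id=67: site='tap' → outer ELSE → base
sample_id=68: site='tap' → outer ELSE → base
sample_id=69: site='rain' → inner[conc_ppm >= 181] → 45
sample_id=70: site='well' → inner[turbidity >= 85] → 42
sample_id=71: site='sea' → outer ELSE → base
sample_id=72: site='sea' → outer ELSE → base

19, base, base, 42, base, 47, base, base, base, 45, 42, base, base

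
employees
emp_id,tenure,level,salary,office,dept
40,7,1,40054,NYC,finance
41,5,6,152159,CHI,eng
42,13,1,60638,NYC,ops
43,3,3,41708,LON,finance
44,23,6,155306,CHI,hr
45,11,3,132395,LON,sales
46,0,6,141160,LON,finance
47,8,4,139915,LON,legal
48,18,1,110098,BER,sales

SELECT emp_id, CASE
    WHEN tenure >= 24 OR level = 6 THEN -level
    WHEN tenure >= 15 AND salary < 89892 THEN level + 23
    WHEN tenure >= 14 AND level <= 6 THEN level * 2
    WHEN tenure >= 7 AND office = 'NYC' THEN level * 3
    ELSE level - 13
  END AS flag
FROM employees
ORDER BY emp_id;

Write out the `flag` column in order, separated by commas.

emp_id=40: tenure >= 7 AND office = 'NYC' → 3
emp_id=41: tenure >= 24 OR level = 6 → -6
emp_id=42: tenure >= 7 AND office = 'NYC' → 3
emp_id=43: ELSE → -10
emp_id=44: tenure >= 24 OR level = 6 → -6
emp_id=45: ELSE → -10
emp_id=46: tenure >= 24 OR level = 6 → -6
emp_id=47: ELSE → -9
emp_id=48: tenure >= 14 AND level <= 6 → 2

3, -6, 3, -10, -6, -10, -6, -9, 2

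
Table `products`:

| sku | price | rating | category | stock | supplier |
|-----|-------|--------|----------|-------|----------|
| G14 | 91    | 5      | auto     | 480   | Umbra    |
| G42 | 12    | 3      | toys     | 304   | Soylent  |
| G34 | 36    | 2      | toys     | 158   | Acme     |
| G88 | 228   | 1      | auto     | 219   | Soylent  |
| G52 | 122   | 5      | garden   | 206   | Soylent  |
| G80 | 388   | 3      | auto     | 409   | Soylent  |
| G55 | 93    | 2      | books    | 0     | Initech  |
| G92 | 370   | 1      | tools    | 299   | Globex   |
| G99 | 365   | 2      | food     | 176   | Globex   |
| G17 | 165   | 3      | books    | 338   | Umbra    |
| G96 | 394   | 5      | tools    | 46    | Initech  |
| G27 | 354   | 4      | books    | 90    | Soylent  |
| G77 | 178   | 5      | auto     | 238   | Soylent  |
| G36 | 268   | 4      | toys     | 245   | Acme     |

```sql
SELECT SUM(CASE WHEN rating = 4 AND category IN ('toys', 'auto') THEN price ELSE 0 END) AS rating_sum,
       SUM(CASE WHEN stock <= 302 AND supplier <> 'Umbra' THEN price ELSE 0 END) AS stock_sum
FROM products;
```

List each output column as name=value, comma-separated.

[rating_sum: rating = 4 AND category IN ('toys', 'auto')]
sku=G14: ✗
sku=G42: ✗
sku=G34: ✗
sku=G88: ✗
sku=G52: ✗
sku=G80: ✗
sku=G55: ✗
sku=G92: ✗
sku=G99: ✗
sku=G17: ✗
sku=G96: ✗
sku=G27: ✗
sku=G77: ✗
sku=G36: ✓ → 268
rating_sum = 268
—
[stock_sum: stock <= 302 AND supplier <> 'Umbra']
sku=G14: ✗
sku=G42: ✗
sku=G34: ✓ → 36
sku=G88: ✓ → 228
sku=G52: ✓ → 122
sku=G80: ✗
sku=G55: ✓ → 93
sku=G92: ✓ → 370
sku=G99: ✓ → 365
sku=G17: ✗
sku=G96: ✓ → 394
sku=G27: ✓ → 354
sku=G77: ✓ → 178
sku=G36: ✓ → 268
stock_sum = 36 + 228 + 122 + 93 + 370 + 365 + 394 + 354 + 178 + 268 = 2408

rating_sum=268, stock_sum=2408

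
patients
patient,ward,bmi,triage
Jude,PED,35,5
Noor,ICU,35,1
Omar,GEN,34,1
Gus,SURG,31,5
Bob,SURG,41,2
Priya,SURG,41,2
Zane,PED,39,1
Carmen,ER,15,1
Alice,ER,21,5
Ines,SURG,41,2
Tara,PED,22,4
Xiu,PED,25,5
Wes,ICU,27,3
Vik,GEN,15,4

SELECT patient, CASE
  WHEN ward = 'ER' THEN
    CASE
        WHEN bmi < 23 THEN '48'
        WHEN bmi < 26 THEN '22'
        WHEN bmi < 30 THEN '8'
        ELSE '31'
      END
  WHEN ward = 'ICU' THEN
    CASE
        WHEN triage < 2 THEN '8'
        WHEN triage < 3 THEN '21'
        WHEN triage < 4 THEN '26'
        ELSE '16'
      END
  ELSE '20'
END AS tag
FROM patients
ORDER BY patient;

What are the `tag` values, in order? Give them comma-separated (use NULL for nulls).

48, 20, 48, 20, 20, 20, 8, 20, 20, 20, 20, 26, 20, 20

patient=Alice: ward='ER' → inner[bmi < 23] → 48
patient=Bob: ward='SURG' → outer ELSE → 20
patient=Carmen: ward='ER' → inner[bmi < 23] → 48
patient=Gus: ward='SURG' → outer ELSE → 20
patient=Ines: ward='SURG' → outer ELSE → 20
patient=Jude: ward='PED' → outer ELSE → 20
patient=Noor: ward='ICU' → inner[triage < 2] → 8
patient=Omar: ward='GEN' → outer ELSE → 20
patient=Priya: ward='SURG' → outer ELSE → 20
patient=Tara: ward='PED' → outer ELSE → 20
patient=Vik: ward='GEN' → outer ELSE → 20
patient=Wes: ward='ICU' → inner[triage < 4] → 26
patient=Xiu: ward='PED' → outer ELSE → 20
patient=Zane: ward='PED' → outer ELSE → 20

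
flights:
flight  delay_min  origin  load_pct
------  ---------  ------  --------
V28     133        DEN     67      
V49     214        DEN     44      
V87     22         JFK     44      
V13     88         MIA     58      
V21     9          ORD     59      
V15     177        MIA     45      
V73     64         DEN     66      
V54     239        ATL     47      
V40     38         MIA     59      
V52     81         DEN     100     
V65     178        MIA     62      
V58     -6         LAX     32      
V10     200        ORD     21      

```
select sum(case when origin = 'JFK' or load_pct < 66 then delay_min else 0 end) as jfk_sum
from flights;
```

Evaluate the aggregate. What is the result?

1159

flight=V28: ✗
flight=V49: ✓ → 214
flight=V87: ✓ → 22
flight=V13: ✓ → 88
flight=V21: ✓ → 9
flight=V15: ✓ → 177
flight=V73: ✗
flight=V54: ✓ → 239
flight=V40: ✓ → 38
flight=V52: ✗
flight=V65: ✓ → 178
flight=V58: ✓ → -6
flight=V10: ✓ → 200
jfk_sum = 214 + 22 + 88 + 9 + 177 + 239 + 38 + 178 + -6 + 200 = 1159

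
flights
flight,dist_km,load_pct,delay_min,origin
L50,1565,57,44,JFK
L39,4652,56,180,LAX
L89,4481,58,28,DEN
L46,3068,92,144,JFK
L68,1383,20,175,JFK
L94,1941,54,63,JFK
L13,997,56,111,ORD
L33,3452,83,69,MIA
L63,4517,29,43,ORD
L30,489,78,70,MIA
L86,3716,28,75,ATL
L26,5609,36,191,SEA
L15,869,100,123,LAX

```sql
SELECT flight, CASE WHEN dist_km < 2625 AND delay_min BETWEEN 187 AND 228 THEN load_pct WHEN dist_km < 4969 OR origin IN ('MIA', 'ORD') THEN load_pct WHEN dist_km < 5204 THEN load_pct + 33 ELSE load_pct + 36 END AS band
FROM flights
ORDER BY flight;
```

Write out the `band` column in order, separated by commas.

flight=L13: dist_km < 4969 OR origin IN ('MIA', 'ORD') → 56
flight=L15: dist_km < 4969 OR origin IN ('MIA', 'ORD') → 100
flight=L26: ELSE → 72
flight=L30: dist_km < 4969 OR origin IN ('MIA', 'ORD') → 78
flight=L33: dist_km < 4969 OR origin IN ('MIA', 'ORD') → 83
flight=L39: dist_km < 4969 OR origin IN ('MIA', 'ORD') → 56
flight=L46: dist_km < 4969 OR origin IN ('MIA', 'ORD') → 92
flight=L50: dist_km < 4969 OR origin IN ('MIA', 'ORD') → 57
flight=L63: dist_km < 4969 OR origin IN ('MIA', 'ORD') → 29
flight=L68: dist_km < 4969 OR origin IN ('MIA', 'ORD') → 20
flight=L86: dist_km < 4969 OR origin IN ('MIA', 'ORD') → 28
flight=L89: dist_km < 4969 OR origin IN ('MIA', 'ORD') → 58
flight=L94: dist_km < 4969 OR origin IN ('MIA', 'ORD') → 54

56, 100, 72, 78, 83, 56, 92, 57, 29, 20, 28, 58, 54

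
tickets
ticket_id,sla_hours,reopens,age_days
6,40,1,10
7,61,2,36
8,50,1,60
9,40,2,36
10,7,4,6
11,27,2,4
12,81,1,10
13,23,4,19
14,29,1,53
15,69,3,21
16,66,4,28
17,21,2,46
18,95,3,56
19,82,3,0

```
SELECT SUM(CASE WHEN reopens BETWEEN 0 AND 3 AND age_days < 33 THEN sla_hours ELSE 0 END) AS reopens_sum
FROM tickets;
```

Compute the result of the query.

ticket_id=6: ✓ → 40
ticket_id=7: ✗
ticket_id=8: ✗
ticket_id=9: ✗
ticket_id=10: ✗
ticket_id=11: ✓ → 27
ticket_id=12: ✓ → 81
ticket_id=13: ✗
ticket_id=14: ✗
ticket_id=15: ✓ → 69
ticket_id=16: ✗
ticket_id=17: ✗
ticket_id=18: ✗
ticket_id=19: ✓ → 82
reopens_sum = 40 + 27 + 81 + 69 + 82 = 299

299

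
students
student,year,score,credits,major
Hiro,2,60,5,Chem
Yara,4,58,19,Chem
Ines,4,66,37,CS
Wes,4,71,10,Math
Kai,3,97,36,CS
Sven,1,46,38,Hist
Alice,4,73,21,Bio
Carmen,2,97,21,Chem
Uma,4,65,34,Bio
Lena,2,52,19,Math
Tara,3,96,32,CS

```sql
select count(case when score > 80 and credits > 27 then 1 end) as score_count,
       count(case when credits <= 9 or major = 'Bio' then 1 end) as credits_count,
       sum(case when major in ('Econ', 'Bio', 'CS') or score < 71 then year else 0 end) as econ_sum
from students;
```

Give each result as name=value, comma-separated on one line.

[score_count: score > 80 and credits > 27]
student=Hiro: ✗
student=Yara: ✗
student=Ines: ✗
student=Wes: ✗
student=Kai: ✓ → 1
student=Sven: ✗
student=Alice: ✗
student=Carmen: ✗
student=Uma: ✗
student=Lena: ✗
student=Tara: ✓ → 1
score_count = COUNT(1, 1) = 2
—
[credits_count: credits <= 9 or major = 'Bio']
student=Hiro: ✓ → 1
student=Yara: ✗
student=Ines: ✗
student=Wes: ✗
student=Kai: ✗
student=Sven: ✗
student=Alice: ✓ → 1
student=Carmen: ✗
student=Uma: ✓ → 1
student=Lena: ✗
student=Tara: ✗
credits_count = COUNT(1, 1, 1) = 3
—
[econ_sum: major in ('Econ', 'Bio', 'CS') or score < 71]
student=Hiro: ✓ → 2
student=Yara: ✓ → 4
student=Ines: ✓ → 4
student=Wes: ✗
student=Kai: ✓ → 3
student=Sven: ✓ → 1
student=Alice: ✓ → 4
student=Carmen: ✗
student=Uma: ✓ → 4
student=Lena: ✓ → 2
student=Tara: ✓ → 3
econ_sum = 2 + 4 + 4 + 3 + 1 + 4 + 4 + 2 + 3 = 27

score_count=2, credits_count=3, econ_sum=27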